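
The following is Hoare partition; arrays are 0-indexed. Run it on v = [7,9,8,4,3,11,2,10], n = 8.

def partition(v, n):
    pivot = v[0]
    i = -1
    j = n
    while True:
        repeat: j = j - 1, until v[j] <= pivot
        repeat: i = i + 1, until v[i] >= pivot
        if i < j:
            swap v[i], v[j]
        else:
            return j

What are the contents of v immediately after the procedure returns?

pivot = v[0] = 7; i = -1, j = 8
j→6 (v[6]=2≤7), i→0 (v[0]=7≥7); i<j, swap → [2,9,8,4,3,11,7,10]
j→4 (v[4]=3≤7), i→1 (v[1]=9≥7); i<j, swap → [2,3,8,4,9,11,7,10]
j→3 (v[3]=4≤7), i→2 (v[2]=8≥7); i<j, swap → [2,3,4,8,9,11,7,10]
j→2, i→3; i≥j, return j=2. v = [2,3,4,8,9,11,7,10]

[2,3,4,8,9,11,7,10]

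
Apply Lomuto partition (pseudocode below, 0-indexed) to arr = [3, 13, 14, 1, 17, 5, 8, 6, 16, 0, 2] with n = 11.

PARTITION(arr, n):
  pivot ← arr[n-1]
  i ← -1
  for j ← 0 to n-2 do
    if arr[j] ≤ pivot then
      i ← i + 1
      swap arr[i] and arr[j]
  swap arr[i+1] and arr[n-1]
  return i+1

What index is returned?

pivot = arr[10] = 2; i = -1
j=0: arr[0]=3 > 2 → no swap
j=1: arr[1]=13 > 2 → no swap
j=2: arr[2]=14 > 2 → no swap
j=3: arr[3]=1 ≤ 2 → i=0, swap arr[0],arr[3] → [1, 13, 14, 3, 17, 5, 8, 6, 16, 0, 2]
j=4: arr[4]=17 > 2 → no swap
j=5: arr[5]=5 > 2 → no swap
j=6: arr[6]=8 > 2 → no swap
j=7: arr[7]=6 > 2 → no swap
j=8: arr[8]=16 > 2 → no swap
j=9: arr[9]=0 ≤ 2 → i=1, swap arr[1],arr[9] → [1, 0, 14, 3, 17, 5, 8, 6, 16, 13, 2]
final swap arr[2],arr[10] → [1, 0, 2, 3, 17, 5, 8, 6, 16, 13, 14]; return 2

2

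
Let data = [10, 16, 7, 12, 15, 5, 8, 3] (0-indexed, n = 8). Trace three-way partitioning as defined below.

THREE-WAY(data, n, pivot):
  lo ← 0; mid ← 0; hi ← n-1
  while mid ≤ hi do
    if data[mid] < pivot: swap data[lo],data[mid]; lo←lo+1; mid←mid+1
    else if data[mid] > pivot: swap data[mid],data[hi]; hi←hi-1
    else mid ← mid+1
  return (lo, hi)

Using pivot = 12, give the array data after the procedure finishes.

[10, 3, 7, 8, 5, 12, 15, 16]

lo=0 mid=0 hi=7
10<12: swap(0,0), lo=1 mid=1 ⇒ [10, 16, 7, 12, 15, 5, 8, 3]
16>12: swap(1,7), hi=6 ⇒ [10, 3, 7, 12, 15, 5, 8, 16]
3<12: swap(1,1), lo=2 mid=2 ⇒ [10, 3, 7, 12, 15, 5, 8, 16]
7<12: swap(2,2), lo=3 mid=3 ⇒ [10, 3, 7, 12, 15, 5, 8, 16]
12=12: mid=4
15>12: swap(4,6), hi=5 ⇒ [10, 3, 7, 12, 8, 5, 15, 16]
8<12: swap(3,4), lo=4 mid=5 ⇒ [10, 3, 7, 8, 12, 5, 15, 16]
5<12: swap(4,5), lo=5 mid=6 ⇒ [10, 3, 7, 8, 5, 12, 15, 16]
done. lo=5 hi=5; data=[10, 3, 7, 8, 5, 12, 15, 16]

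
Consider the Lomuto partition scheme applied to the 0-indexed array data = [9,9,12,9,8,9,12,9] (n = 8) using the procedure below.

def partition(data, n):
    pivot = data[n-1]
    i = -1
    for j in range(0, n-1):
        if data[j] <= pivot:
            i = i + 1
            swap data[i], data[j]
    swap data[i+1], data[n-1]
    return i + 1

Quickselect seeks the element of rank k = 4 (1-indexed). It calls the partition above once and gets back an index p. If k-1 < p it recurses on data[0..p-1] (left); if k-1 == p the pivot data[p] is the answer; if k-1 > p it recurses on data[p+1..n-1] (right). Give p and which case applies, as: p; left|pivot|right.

5; left

pivot=9, i=-1
j=0: 9≤9, i=0, swap(0,0) ⇒ [9,9,12,9,8,9,12,9]
j=1: 9≤9, i=1, swap(1,1) ⇒ [9,9,12,9,8,9,12,9]
j=2: 12>9, skip
j=3: 9≤9, i=2, swap(2,3) ⇒ [9,9,9,12,8,9,12,9]
j=4: 8≤9, i=3, swap(3,4) ⇒ [9,9,9,8,12,9,12,9]
j=5: 9≤9, i=4, swap(4,5) ⇒ [9,9,9,8,9,12,12,9]
j=6: 12>9, skip
swap(5,7) ⇒ [9,9,9,8,9,9,12,12]; return 5
p = 5; k-1 = 3 < 5 ⇒ left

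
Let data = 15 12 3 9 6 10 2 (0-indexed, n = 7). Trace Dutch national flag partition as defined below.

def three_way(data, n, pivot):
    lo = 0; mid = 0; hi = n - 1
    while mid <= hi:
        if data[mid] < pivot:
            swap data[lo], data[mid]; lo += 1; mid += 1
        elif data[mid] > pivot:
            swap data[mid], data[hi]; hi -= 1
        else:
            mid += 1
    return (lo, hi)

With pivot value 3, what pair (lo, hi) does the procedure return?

(1, 1)

pivot = 3; lo=0, mid=0, hi=6
data[mid]=15>3: swap data[0],data[6]; hi=5 → 2 12 3 9 6 10 15
data[mid]=2<3: swap data[0],data[0]; lo=1,mid=1 → 2 12 3 9 6 10 15
data[mid]=12>3: swap data[1],data[5]; hi=4 → 2 10 3 9 6 12 15
data[mid]=10>3: swap data[1],data[4]; hi=3 → 2 6 3 9 10 12 15
data[mid]=6>3: swap data[1],data[3]; hi=2 → 2 9 3 6 10 12 15
data[mid]=9>3: swap data[1],data[2]; hi=1 → 2 3 9 6 10 12 15
data[mid]=3=3: mid=2
end: lo=1, hi=1; data = 2 3 9 6 10 12 15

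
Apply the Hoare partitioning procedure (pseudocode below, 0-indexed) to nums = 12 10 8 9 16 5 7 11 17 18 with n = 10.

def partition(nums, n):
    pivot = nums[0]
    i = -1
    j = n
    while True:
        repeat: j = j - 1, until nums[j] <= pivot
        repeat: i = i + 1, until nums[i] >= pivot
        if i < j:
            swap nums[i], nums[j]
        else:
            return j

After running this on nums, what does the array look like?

pivot=12
j stops at 7 (11), i stops at 0 (12); swap ⇒ 11 10 8 9 16 5 7 12 17 18
j stops at 6 (7), i stops at 4 (16); swap ⇒ 11 10 8 9 7 5 16 12 17 18
j stops at 5, i stops at 6; i≥j ⇒ return 5. nums=11 10 8 9 7 5 16 12 17 18

11 10 8 9 7 5 16 12 17 18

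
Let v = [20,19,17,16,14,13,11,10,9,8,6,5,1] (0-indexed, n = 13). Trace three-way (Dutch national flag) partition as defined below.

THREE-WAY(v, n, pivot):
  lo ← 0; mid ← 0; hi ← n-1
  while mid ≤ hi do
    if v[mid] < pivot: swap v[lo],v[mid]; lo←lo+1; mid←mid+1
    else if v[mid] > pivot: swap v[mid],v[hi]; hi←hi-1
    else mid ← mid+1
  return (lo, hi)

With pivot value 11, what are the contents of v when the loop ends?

[1,5,6,8,9,10,11,13,14,16,17,19,20]

pivot = 11; lo=0, mid=0, hi=12
v[mid]=20>11: swap v[0],v[12]; hi=11 → [1,19,17,16,14,13,11,10,9,8,6,5,20]
v[mid]=1<11: swap v[0],v[0]; lo=1,mid=1 → [1,19,17,16,14,13,11,10,9,8,6,5,20]
v[mid]=19>11: swap v[1],v[11]; hi=10 → [1,5,17,16,14,13,11,10,9,8,6,19,20]
v[mid]=5<11: swap v[1],v[1]; lo=2,mid=2 → [1,5,17,16,14,13,11,10,9,8,6,19,20]
v[mid]=17>11: swap v[2],v[10]; hi=9 → [1,5,6,16,14,13,11,10,9,8,17,19,20]
v[mid]=6<11: swap v[2],v[2]; lo=3,mid=3 → [1,5,6,16,14,13,11,10,9,8,17,19,20]
v[mid]=16>11: swap v[3],v[9]; hi=8 → [1,5,6,8,14,13,11,10,9,16,17,19,20]
v[mid]=8<11: swap v[3],v[3]; lo=4,mid=4 → [1,5,6,8,14,13,11,10,9,16,17,19,20]
v[mid]=14>11: swap v[4],v[8]; hi=7 → [1,5,6,8,9,13,11,10,14,16,17,19,20]
v[mid]=9<11: swap v[4],v[4]; lo=5,mid=5 → [1,5,6,8,9,13,11,10,14,16,17,19,20]
v[mid]=13>11: swap v[5],v[7]; hi=6 → [1,5,6,8,9,10,11,13,14,16,17,19,20]
v[mid]=10<11: swap v[5],v[5]; lo=6,mid=6 → [1,5,6,8,9,10,11,13,14,16,17,19,20]
v[mid]=11=11: mid=7
end: lo=6, hi=6; v = [1,5,6,8,9,10,11,13,14,16,17,19,20]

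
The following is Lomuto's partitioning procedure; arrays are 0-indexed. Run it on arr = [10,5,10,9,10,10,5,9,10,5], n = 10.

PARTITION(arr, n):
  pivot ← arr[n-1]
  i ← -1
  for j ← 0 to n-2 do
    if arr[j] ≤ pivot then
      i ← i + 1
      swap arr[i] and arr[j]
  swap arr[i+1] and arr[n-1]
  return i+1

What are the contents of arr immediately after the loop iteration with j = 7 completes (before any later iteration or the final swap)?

[5,5,10,9,10,10,10,9,10,5]

pivot = arr[9] = 5; i = -1
j=0: arr[0]=10 > 5 → no swap
j=1: arr[1]=5 ≤ 5 → i=0, swap arr[0],arr[1] → [5,10,10,9,10,10,5,9,10,5]
j=2: arr[2]=10 > 5 → no swap
j=3: arr[3]=9 > 5 → no swap
j=4: arr[4]=10 > 5 → no swap
j=5: arr[5]=10 > 5 → no swap
j=6: arr[6]=5 ≤ 5 → i=1, swap arr[1],arr[6] → [5,5,10,9,10,10,10,9,10,5]
j=7: arr[7]=9 > 5 → no swap
(after j=7) arr = [5,5,10,9,10,10,10,9,10,5]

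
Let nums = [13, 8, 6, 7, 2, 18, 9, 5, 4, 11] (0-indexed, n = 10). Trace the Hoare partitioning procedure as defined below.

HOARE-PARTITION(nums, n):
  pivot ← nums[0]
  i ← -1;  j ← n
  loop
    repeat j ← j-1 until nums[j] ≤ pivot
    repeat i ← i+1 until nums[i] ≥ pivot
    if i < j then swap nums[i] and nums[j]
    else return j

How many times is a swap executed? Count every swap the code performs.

2

pivot = nums[0] = 13; i = -1, j = 10
j→9 (nums[9]=11≤13), i→0 (nums[0]=13≥13); i<j, swap → [11, 8, 6, 7, 2, 18, 9, 5, 4, 13]
j→8 (nums[8]=4≤13), i→5 (nums[5]=18≥13); i<j, swap → [11, 8, 6, 7, 2, 4, 9, 5, 18, 13]
j→7, i→8; i≥j, return j=7. nums = [11, 8, 6, 7, 2, 4, 9, 5, 18, 13]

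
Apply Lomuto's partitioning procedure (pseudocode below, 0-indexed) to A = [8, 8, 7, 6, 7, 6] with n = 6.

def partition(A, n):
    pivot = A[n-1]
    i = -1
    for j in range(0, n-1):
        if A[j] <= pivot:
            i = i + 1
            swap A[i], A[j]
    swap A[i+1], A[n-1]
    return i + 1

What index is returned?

pivot=6, i=-1
j=0: 8>6, skip
j=1: 8>6, skip
j=2: 7>6, skip
j=3: 6≤6, i=0, swap(0,3) ⇒ [6, 8, 7, 8, 7, 6]
j=4: 7>6, skip
swap(1,5) ⇒ [6, 6, 7, 8, 7, 8]; return 1

1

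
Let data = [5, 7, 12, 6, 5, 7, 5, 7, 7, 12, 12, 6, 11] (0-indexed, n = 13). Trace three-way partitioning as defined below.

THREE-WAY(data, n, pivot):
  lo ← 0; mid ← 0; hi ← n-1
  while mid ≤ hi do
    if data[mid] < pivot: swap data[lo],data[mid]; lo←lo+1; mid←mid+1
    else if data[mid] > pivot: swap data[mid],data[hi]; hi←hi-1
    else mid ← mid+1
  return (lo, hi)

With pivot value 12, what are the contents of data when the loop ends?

[5, 7, 6, 5, 7, 5, 7, 7, 6, 11, 12, 12, 12]

lo=0 mid=0 hi=12
5<12: swap(0,0), lo=1 mid=1 ⇒ [5, 7, 12, 6, 5, 7, 5, 7, 7, 12, 12, 6, 11]
7<12: swap(1,1), lo=2 mid=2 ⇒ [5, 7, 12, 6, 5, 7, 5, 7, 7, 12, 12, 6, 11]
12=12: mid=3
6<12: swap(2,3), lo=3 mid=4 ⇒ [5, 7, 6, 12, 5, 7, 5, 7, 7, 12, 12, 6, 11]
5<12: swap(3,4), lo=4 mid=5 ⇒ [5, 7, 6, 5, 12, 7, 5, 7, 7, 12, 12, 6, 11]
7<12: swap(4,5), lo=5 mid=6 ⇒ [5, 7, 6, 5, 7, 12, 5, 7, 7, 12, 12, 6, 11]
5<12: swap(5,6), lo=6 mid=7 ⇒ [5, 7, 6, 5, 7, 5, 12, 7, 7, 12, 12, 6, 11]
7<12: swap(6,7), lo=7 mid=8 ⇒ [5, 7, 6, 5, 7, 5, 7, 12, 7, 12, 12, 6, 11]
7<12: swap(7,8), lo=8 mid=9 ⇒ [5, 7, 6, 5, 7, 5, 7, 7, 12, 12, 12, 6, 11]
12=12: mid=10
12=12: mid=11
6<12: swap(8,11), lo=9 mid=12 ⇒ [5, 7, 6, 5, 7, 5, 7, 7, 6, 12, 12, 12, 11]
11<12: swap(9,12), lo=10 mid=13 ⇒ [5, 7, 6, 5, 7, 5, 7, 7, 6, 11, 12, 12, 12]
done. lo=10 hi=12; data=[5, 7, 6, 5, 7, 5, 7, 7, 6, 11, 12, 12, 12]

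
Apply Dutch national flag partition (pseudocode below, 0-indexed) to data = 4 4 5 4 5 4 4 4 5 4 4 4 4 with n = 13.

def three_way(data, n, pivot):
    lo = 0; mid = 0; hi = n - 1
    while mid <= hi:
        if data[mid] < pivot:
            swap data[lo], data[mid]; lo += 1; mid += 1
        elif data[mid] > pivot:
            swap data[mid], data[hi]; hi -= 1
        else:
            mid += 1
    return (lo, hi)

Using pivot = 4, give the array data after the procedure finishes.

4 4 4 4 4 4 4 4 4 4 5 5 5

pivot = 4; lo=0, mid=0, hi=12
data[mid]=4=4: mid=1
data[mid]=4=4: mid=2
data[mid]=5>4: swap data[2],data[12]; hi=11 → 4 4 4 4 5 4 4 4 5 4 4 4 5
data[mid]=4=4: mid=3
data[mid]=4=4: mid=4
data[mid]=5>4: swap data[4],data[11]; hi=10 → 4 4 4 4 4 4 4 4 5 4 4 5 5
data[mid]=4=4: mid=5
data[mid]=4=4: mid=6
data[mid]=4=4: mid=7
data[mid]=4=4: mid=8
data[mid]=5>4: swap data[8],data[10]; hi=9 → 4 4 4 4 4 4 4 4 4 4 5 5 5
data[mid]=4=4: mid=9
data[mid]=4=4: mid=10
end: lo=0, hi=9; data = 4 4 4 4 4 4 4 4 4 4 5 5 5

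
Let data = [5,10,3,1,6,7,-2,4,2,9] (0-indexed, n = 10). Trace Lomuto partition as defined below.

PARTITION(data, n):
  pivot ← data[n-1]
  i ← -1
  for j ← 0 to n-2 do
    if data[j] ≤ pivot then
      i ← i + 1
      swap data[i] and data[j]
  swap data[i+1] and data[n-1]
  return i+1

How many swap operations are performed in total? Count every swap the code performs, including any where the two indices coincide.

pivot = data[9] = 9; i = -1
j=0: data[0]=5 ≤ 9 → i=0, swap data[0],data[0] (no change) → [5,10,3,1,6,7,-2,4,2,9]
j=1: data[1]=10 > 9 → no swap
j=2: data[2]=3 ≤ 9 → i=1, swap data[1],data[2] → [5,3,10,1,6,7,-2,4,2,9]
j=3: data[3]=1 ≤ 9 → i=2, swap data[2],data[3] → [5,3,1,10,6,7,-2,4,2,9]
j=4: data[4]=6 ≤ 9 → i=3, swap data[3],data[4] → [5,3,1,6,10,7,-2,4,2,9]
j=5: data[5]=7 ≤ 9 → i=4, swap data[4],data[5] → [5,3,1,6,7,10,-2,4,2,9]
j=6: data[6]=-2 ≤ 9 → i=5, swap data[5],data[6] → [5,3,1,6,7,-2,10,4,2,9]
j=7: data[7]=4 ≤ 9 → i=6, swap data[6],data[7] → [5,3,1,6,7,-2,4,10,2,9]
j=8: data[8]=2 ≤ 9 → i=7, swap data[7],data[8] → [5,3,1,6,7,-2,4,2,10,9]
final swap data[8],data[9] → [5,3,1,6,7,-2,4,2,9,10]; return 8

9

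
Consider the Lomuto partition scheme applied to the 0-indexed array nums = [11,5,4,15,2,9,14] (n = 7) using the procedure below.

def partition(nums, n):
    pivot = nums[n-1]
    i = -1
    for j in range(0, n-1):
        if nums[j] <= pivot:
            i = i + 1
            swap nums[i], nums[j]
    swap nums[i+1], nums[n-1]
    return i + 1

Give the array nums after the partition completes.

[11,5,4,2,9,14,15]

pivot=14, i=-1
j=0: 11≤14, i=0, swap(0,0) ⇒ [11,5,4,15,2,9,14]
j=1: 5≤14, i=1, swap(1,1) ⇒ [11,5,4,15,2,9,14]
j=2: 4≤14, i=2, swap(2,2) ⇒ [11,5,4,15,2,9,14]
j=3: 15>14, skip
j=4: 2≤14, i=3, swap(3,4) ⇒ [11,5,4,2,15,9,14]
j=5: 9≤14, i=4, swap(4,5) ⇒ [11,5,4,2,9,15,14]
swap(5,6) ⇒ [11,5,4,2,9,14,15]; return 5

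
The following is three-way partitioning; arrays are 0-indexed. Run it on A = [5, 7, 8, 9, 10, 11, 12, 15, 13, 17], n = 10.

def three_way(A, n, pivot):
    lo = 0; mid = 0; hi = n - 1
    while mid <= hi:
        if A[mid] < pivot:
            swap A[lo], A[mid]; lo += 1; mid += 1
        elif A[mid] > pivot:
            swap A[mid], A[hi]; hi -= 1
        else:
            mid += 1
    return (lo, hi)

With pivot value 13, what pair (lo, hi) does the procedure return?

(7, 7)

lo=0 mid=0 hi=9
5<13: swap(0,0), lo=1 mid=1 ⇒ [5, 7, 8, 9, 10, 11, 12, 15, 13, 17]
7<13: swap(1,1), lo=2 mid=2 ⇒ [5, 7, 8, 9, 10, 11, 12, 15, 13, 17]
8<13: swap(2,2), lo=3 mid=3 ⇒ [5, 7, 8, 9, 10, 11, 12, 15, 13, 17]
9<13: swap(3,3), lo=4 mid=4 ⇒ [5, 7, 8, 9, 10, 11, 12, 15, 13, 17]
10<13: swap(4,4), lo=5 mid=5 ⇒ [5, 7, 8, 9, 10, 11, 12, 15, 13, 17]
11<13: swap(5,5), lo=6 mid=6 ⇒ [5, 7, 8, 9, 10, 11, 12, 15, 13, 17]
12<13: swap(6,6), lo=7 mid=7 ⇒ [5, 7, 8, 9, 10, 11, 12, 15, 13, 17]
15>13: swap(7,9), hi=8 ⇒ [5, 7, 8, 9, 10, 11, 12, 17, 13, 15]
17>13: swap(7,8), hi=7 ⇒ [5, 7, 8, 9, 10, 11, 12, 13, 17, 15]
13=13: mid=8
done. lo=7 hi=7; A=[5, 7, 8, 9, 10, 11, 12, 13, 17, 15]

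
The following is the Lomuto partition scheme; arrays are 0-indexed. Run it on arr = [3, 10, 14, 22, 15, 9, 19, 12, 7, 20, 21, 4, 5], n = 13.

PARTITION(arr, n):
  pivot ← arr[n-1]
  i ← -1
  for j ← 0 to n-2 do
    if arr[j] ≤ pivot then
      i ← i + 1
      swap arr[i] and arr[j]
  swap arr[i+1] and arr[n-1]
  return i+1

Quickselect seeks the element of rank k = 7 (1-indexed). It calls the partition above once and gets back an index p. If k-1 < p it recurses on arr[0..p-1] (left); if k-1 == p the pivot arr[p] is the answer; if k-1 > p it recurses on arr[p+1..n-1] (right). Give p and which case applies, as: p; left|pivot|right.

2; right

pivot=5, i=-1
j=0: 3≤5, i=0, swap(0,0) ⇒ [3, 10, 14, 22, 15, 9, 19, 12, 7, 20, 21, 4, 5]
j=1: 10>5, skip
j=2: 14>5, skip
j=3: 22>5, skip
j=4: 15>5, skip
j=5: 9>5, skip
j=6: 19>5, skip
j=7: 12>5, skip
j=8: 7>5, skip
j=9: 20>5, skip
j=10: 21>5, skip
j=11: 4≤5, i=1, swap(1,11) ⇒ [3, 4, 14, 22, 15, 9, 19, 12, 7, 20, 21, 10, 5]
swap(2,12) ⇒ [3, 4, 5, 22, 15, 9, 19, 12, 7, 20, 21, 10, 14]; return 2
p = 2; k-1 = 6 > 2 ⇒ right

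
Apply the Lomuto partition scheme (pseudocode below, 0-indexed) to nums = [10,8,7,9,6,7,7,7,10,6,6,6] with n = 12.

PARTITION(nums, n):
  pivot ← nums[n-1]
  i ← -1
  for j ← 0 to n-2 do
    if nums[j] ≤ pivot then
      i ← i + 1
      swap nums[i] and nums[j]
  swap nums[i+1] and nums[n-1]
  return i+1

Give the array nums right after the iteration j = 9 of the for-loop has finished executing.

[6,6,7,9,10,7,7,7,10,8,6,6]

pivot=6, i=-1
j=0: 10>6, skip
j=1: 8>6, skip
j=2: 7>6, skip
j=3: 9>6, skip
j=4: 6≤6, i=0, swap(0,4) ⇒ [6,8,7,9,10,7,7,7,10,6,6,6]
j=5: 7>6, skip
j=6: 7>6, skip
j=7: 7>6, skip
j=8: 10>6, skip
j=9: 6≤6, i=1, swap(1,9) ⇒ [6,6,7,9,10,7,7,7,10,8,6,6]
(after j=9) nums = [6,6,7,9,10,7,7,7,10,8,6,6]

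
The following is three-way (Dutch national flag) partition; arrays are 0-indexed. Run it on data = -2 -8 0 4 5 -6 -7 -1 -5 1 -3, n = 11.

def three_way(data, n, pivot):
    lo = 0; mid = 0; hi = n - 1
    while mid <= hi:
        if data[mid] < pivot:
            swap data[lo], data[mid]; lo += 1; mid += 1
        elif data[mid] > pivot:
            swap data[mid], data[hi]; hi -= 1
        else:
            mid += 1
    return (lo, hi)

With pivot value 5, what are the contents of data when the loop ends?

-2 -8 0 4 -6 -7 -1 -5 1 -3 5

pivot = 5; lo=0, mid=0, hi=10
data[mid]=-2<5: swap data[0],data[0]; lo=1,mid=1 → -2 -8 0 4 5 -6 -7 -1 -5 1 -3
data[mid]=-8<5: swap data[1],data[1]; lo=2,mid=2 → -2 -8 0 4 5 -6 -7 -1 -5 1 -3
data[mid]=0<5: swap data[2],data[2]; lo=3,mid=3 → -2 -8 0 4 5 -6 -7 -1 -5 1 -3
data[mid]=4<5: swap data[3],data[3]; lo=4,mid=4 → -2 -8 0 4 5 -6 -7 -1 -5 1 -3
data[mid]=5=5: mid=5
data[mid]=-6<5: swap data[4],data[5]; lo=5,mid=6 → -2 -8 0 4 -6 5 -7 -1 -5 1 -3
data[mid]=-7<5: swap data[5],data[6]; lo=6,mid=7 → -2 -8 0 4 -6 -7 5 -1 -5 1 -3
data[mid]=-1<5: swap data[6],data[7]; lo=7,mid=8 → -2 -8 0 4 -6 -7 -1 5 -5 1 -3
data[mid]=-5<5: swap data[7],data[8]; lo=8,mid=9 → -2 -8 0 4 -6 -7 -1 -5 5 1 -3
data[mid]=1<5: swap data[8],data[9]; lo=9,mid=10 → -2 -8 0 4 -6 -7 -1 -5 1 5 -3
data[mid]=-3<5: swap data[9],data[10]; lo=10,mid=11 → -2 -8 0 4 -6 -7 -1 -5 1 -3 5
end: lo=10, hi=10; data = -2 -8 0 4 -6 -7 -1 -5 1 -3 5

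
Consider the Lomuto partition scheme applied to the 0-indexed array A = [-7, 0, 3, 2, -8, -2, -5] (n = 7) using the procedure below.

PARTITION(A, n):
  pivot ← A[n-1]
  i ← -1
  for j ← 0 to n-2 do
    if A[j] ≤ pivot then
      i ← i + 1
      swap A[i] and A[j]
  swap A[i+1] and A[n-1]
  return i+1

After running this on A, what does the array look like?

pivot = A[6] = -5; i = -1
j=0: A[0]=-7 ≤ -5 → i=0, swap A[0],A[0] (no change) → [-7, 0, 3, 2, -8, -2, -5]
j=1: A[1]=0 > -5 → no swap
j=2: A[2]=3 > -5 → no swap
j=3: A[3]=2 > -5 → no swap
j=4: A[4]=-8 ≤ -5 → i=1, swap A[1],A[4] → [-7, -8, 3, 2, 0, -2, -5]
j=5: A[5]=-2 > -5 → no swap
final swap A[2],A[6] → [-7, -8, -5, 2, 0, -2, 3]; return 2

[-7, -8, -5, 2, 0, -2, 3]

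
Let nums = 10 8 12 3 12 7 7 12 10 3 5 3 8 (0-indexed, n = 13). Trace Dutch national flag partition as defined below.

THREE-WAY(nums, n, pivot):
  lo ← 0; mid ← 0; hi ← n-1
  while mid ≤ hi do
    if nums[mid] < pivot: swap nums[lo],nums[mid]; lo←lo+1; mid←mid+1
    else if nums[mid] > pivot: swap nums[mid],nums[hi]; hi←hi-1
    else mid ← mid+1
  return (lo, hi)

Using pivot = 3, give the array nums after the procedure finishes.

pivot = 3; lo=0, mid=0, hi=12
nums[mid]=10>3: swap nums[0],nums[12]; hi=11 → 8 8 12 3 12 7 7 12 10 3 5 3 10
nums[mid]=8>3: swap nums[0],nums[11]; hi=10 → 3 8 12 3 12 7 7 12 10 3 5 8 10
nums[mid]=3=3: mid=1
nums[mid]=8>3: swap nums[1],nums[10]; hi=9 → 3 5 12 3 12 7 7 12 10 3 8 8 10
nums[mid]=5>3: swap nums[1],nums[9]; hi=8 → 3 3 12 3 12 7 7 12 10 5 8 8 10
nums[mid]=3=3: mid=2
nums[mid]=12>3: swap nums[2],nums[8]; hi=7 → 3 3 10 3 12 7 7 12 12 5 8 8 10
nums[mid]=10>3: swap nums[2],nums[7]; hi=6 → 3 3 12 3 12 7 7 10 12 5 8 8 10
nums[mid]=12>3: swap nums[2],nums[6]; hi=5 → 3 3 7 3 12 7 12 10 12 5 8 8 10
nums[mid]=7>3: swap nums[2],nums[5]; hi=4 → 3 3 7 3 12 7 12 10 12 5 8 8 10
nums[mid]=7>3: swap nums[2],nums[4]; hi=3 → 3 3 12 3 7 7 12 10 12 5 8 8 10
nums[mid]=12>3: swap nums[2],nums[3]; hi=2 → 3 3 3 12 7 7 12 10 12 5 8 8 10
nums[mid]=3=3: mid=3
end: lo=0, hi=2; nums = 3 3 3 12 7 7 12 10 12 5 8 8 10

3 3 3 12 7 7 12 10 12 5 8 8 10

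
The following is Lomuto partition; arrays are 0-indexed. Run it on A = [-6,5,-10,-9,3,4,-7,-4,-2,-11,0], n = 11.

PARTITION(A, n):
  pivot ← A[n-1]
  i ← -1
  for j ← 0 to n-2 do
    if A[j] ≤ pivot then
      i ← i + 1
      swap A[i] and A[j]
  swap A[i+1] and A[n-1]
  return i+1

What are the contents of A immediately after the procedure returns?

pivot = A[10] = 0; i = -1
j=0: A[0]=-6 ≤ 0 → i=0, swap A[0],A[0] (no change) → [-6,5,-10,-9,3,4,-7,-4,-2,-11,0]
j=1: A[1]=5 > 0 → no swap
j=2: A[2]=-10 ≤ 0 → i=1, swap A[1],A[2] → [-6,-10,5,-9,3,4,-7,-4,-2,-11,0]
j=3: A[3]=-9 ≤ 0 → i=2, swap A[2],A[3] → [-6,-10,-9,5,3,4,-7,-4,-2,-11,0]
j=4: A[4]=3 > 0 → no swap
j=5: A[5]=4 > 0 → no swap
j=6: A[6]=-7 ≤ 0 → i=3, swap A[3],A[6] → [-6,-10,-9,-7,3,4,5,-4,-2,-11,0]
j=7: A[7]=-4 ≤ 0 → i=4, swap A[4],A[7] → [-6,-10,-9,-7,-4,4,5,3,-2,-11,0]
j=8: A[8]=-2 ≤ 0 → i=5, swap A[5],A[8] → [-6,-10,-9,-7,-4,-2,5,3,4,-11,0]
j=9: A[9]=-11 ≤ 0 → i=6, swap A[6],A[9] → [-6,-10,-9,-7,-4,-2,-11,3,4,5,0]
final swap A[7],A[10] → [-6,-10,-9,-7,-4,-2,-11,0,4,5,3]; return 7

[-6,-10,-9,-7,-4,-2,-11,0,4,5,3]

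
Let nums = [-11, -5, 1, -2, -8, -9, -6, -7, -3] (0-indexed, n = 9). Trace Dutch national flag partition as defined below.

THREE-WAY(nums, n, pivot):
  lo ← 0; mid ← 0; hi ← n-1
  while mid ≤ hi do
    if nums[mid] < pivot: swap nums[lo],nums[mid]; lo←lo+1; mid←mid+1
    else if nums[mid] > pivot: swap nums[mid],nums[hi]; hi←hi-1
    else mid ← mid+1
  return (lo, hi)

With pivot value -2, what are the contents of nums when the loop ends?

lo=0 mid=0 hi=8
-11<-2: swap(0,0), lo=1 mid=1 ⇒ [-11, -5, 1, -2, -8, -9, -6, -7, -3]
-5<-2: swap(1,1), lo=2 mid=2 ⇒ [-11, -5, 1, -2, -8, -9, -6, -7, -3]
1>-2: swap(2,8), hi=7 ⇒ [-11, -5, -3, -2, -8, -9, -6, -7, 1]
-3<-2: swap(2,2), lo=3 mid=3 ⇒ [-11, -5, -3, -2, -8, -9, -6, -7, 1]
-2=-2: mid=4
-8<-2: swap(3,4), lo=4 mid=5 ⇒ [-11, -5, -3, -8, -2, -9, -6, -7, 1]
-9<-2: swap(4,5), lo=5 mid=6 ⇒ [-11, -5, -3, -8, -9, -2, -6, -7, 1]
-6<-2: swap(5,6), lo=6 mid=7 ⇒ [-11, -5, -3, -8, -9, -6, -2, -7, 1]
-7<-2: swap(6,7), lo=7 mid=8 ⇒ [-11, -5, -3, -8, -9, -6, -7, -2, 1]
done. lo=7 hi=7; nums=[-11, -5, -3, -8, -9, -6, -7, -2, 1]

[-11, -5, -3, -8, -9, -6, -7, -2, 1]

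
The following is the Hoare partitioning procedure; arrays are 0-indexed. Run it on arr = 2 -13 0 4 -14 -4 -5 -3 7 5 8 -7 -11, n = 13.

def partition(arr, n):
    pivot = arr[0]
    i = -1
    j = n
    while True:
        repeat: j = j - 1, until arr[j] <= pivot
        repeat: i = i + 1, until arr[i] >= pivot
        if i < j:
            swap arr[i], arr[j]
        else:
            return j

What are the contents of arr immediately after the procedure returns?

pivot = arr[0] = 2; i = -1, j = 13
j→12 (arr[12]=-11≤2), i→0 (arr[0]=2≥2); i<j, swap → -11 -13 0 4 -14 -4 -5 -3 7 5 8 -7 2
j→11 (arr[11]=-7≤2), i→3 (arr[3]=4≥2); i<j, swap → -11 -13 0 -7 -14 -4 -5 -3 7 5 8 4 2
j→7, i→8; i≥j, return j=7. arr = -11 -13 0 -7 -14 -4 -5 -3 7 5 8 4 2

-11 -13 0 -7 -14 -4 -5 -3 7 5 8 4 2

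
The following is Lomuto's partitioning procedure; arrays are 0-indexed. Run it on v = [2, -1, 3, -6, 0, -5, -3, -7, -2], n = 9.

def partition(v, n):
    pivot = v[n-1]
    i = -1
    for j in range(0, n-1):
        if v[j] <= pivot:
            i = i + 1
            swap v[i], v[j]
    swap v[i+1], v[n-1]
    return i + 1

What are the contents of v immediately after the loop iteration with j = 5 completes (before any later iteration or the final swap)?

[-6, -5, 3, 2, 0, -1, -3, -7, -2]

pivot=-2, i=-1
j=0: 2>-2, skip
j=1: -1>-2, skip
j=2: 3>-2, skip
j=3: -6≤-2, i=0, swap(0,3) ⇒ [-6, -1, 3, 2, 0, -5, -3, -7, -2]
j=4: 0>-2, skip
j=5: -5≤-2, i=1, swap(1,5) ⇒ [-6, -5, 3, 2, 0, -1, -3, -7, -2]
(after j=5) v = [-6, -5, 3, 2, 0, -1, -3, -7, -2]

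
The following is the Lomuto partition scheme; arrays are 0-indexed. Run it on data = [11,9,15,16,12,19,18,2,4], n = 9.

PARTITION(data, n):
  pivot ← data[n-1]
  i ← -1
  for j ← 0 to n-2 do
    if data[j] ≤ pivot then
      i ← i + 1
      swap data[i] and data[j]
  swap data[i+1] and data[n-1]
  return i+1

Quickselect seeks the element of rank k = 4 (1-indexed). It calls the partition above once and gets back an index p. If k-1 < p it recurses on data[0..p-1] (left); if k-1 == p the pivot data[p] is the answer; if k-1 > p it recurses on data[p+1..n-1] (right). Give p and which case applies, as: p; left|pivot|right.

pivot=4, i=-1
j=0: 11>4, skip
j=1: 9>4, skip
j=2: 15>4, skip
j=3: 16>4, skip
j=4: 12>4, skip
j=5: 19>4, skip
j=6: 18>4, skip
j=7: 2≤4, i=0, swap(0,7) ⇒ [2,9,15,16,12,19,18,11,4]
swap(1,8) ⇒ [2,4,15,16,12,19,18,11,9]; return 1
p = 1; k-1 = 3 > 1 ⇒ right

1; right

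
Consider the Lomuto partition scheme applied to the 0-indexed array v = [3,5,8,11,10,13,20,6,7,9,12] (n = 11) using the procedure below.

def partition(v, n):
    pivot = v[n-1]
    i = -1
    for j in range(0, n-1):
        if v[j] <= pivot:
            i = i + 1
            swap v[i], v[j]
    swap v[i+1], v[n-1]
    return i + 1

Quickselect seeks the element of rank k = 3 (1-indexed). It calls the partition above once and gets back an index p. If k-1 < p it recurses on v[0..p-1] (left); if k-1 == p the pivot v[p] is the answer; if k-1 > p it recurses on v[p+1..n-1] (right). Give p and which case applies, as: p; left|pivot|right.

8; left

pivot = v[10] = 12; i = -1
j=0: v[0]=3 ≤ 12 → i=0, swap v[0],v[0] (no change) → [3,5,8,11,10,13,20,6,7,9,12]
j=1: v[1]=5 ≤ 12 → i=1, swap v[1],v[1] (no change) → [3,5,8,11,10,13,20,6,7,9,12]
j=2: v[2]=8 ≤ 12 → i=2, swap v[2],v[2] (no change) → [3,5,8,11,10,13,20,6,7,9,12]
j=3: v[3]=11 ≤ 12 → i=3, swap v[3],v[3] (no change) → [3,5,8,11,10,13,20,6,7,9,12]
j=4: v[4]=10 ≤ 12 → i=4, swap v[4],v[4] (no change) → [3,5,8,11,10,13,20,6,7,9,12]
j=5: v[5]=13 > 12 → no swap
j=6: v[6]=20 > 12 → no swap
j=7: v[7]=6 ≤ 12 → i=5, swap v[5],v[7] → [3,5,8,11,10,6,20,13,7,9,12]
j=8: v[8]=7 ≤ 12 → i=6, swap v[6],v[8] → [3,5,8,11,10,6,7,13,20,9,12]
j=9: v[9]=9 ≤ 12 → i=7, swap v[7],v[9] → [3,5,8,11,10,6,7,9,20,13,12]
final swap v[8],v[10] → [3,5,8,11,10,6,7,9,12,13,20]; return 8
p = 8; k-1 = 2 < 8 ⇒ left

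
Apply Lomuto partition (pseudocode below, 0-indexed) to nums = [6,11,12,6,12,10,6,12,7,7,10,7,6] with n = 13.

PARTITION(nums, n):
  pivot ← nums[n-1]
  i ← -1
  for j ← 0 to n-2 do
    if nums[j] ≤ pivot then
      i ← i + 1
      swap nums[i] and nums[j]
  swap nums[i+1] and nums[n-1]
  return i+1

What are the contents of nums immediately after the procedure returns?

pivot=6, i=-1
j=0: 6≤6, i=0, swap(0,0) ⇒ [6,11,12,6,12,10,6,12,7,7,10,7,6]
j=1: 11>6, skip
j=2: 12>6, skip
j=3: 6≤6, i=1, swap(1,3) ⇒ [6,6,12,11,12,10,6,12,7,7,10,7,6]
j=4: 12>6, skip
j=5: 10>6, skip
j=6: 6≤6, i=2, swap(2,6) ⇒ [6,6,6,11,12,10,12,12,7,7,10,7,6]
j=7: 12>6, skip
j=8: 7>6, skip
j=9: 7>6, skip
j=10: 10>6, skip
j=11: 7>6, skip
swap(3,12) ⇒ [6,6,6,6,12,10,12,12,7,7,10,7,11]; return 3

[6,6,6,6,12,10,12,12,7,7,10,7,11]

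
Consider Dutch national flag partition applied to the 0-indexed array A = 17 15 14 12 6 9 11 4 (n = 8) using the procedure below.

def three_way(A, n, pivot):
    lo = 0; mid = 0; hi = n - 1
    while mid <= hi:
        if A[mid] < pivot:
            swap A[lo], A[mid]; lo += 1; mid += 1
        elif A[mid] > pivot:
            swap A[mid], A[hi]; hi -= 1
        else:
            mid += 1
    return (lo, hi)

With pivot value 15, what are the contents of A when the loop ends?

pivot = 15; lo=0, mid=0, hi=7
A[mid]=17>15: swap A[0],A[7]; hi=6 → 4 15 14 12 6 9 11 17
A[mid]=4<15: swap A[0],A[0]; lo=1,mid=1 → 4 15 14 12 6 9 11 17
A[mid]=15=15: mid=2
A[mid]=14<15: swap A[1],A[2]; lo=2,mid=3 → 4 14 15 12 6 9 11 17
A[mid]=12<15: swap A[2],A[3]; lo=3,mid=4 → 4 14 12 15 6 9 11 17
A[mid]=6<15: swap A[3],A[4]; lo=4,mid=5 → 4 14 12 6 15 9 11 17
A[mid]=9<15: swap A[4],A[5]; lo=5,mid=6 → 4 14 12 6 9 15 11 17
A[mid]=11<15: swap A[5],A[6]; lo=6,mid=7 → 4 14 12 6 9 11 15 17
end: lo=6, hi=6; A = 4 14 12 6 9 11 15 17

4 14 12 6 9 11 15 17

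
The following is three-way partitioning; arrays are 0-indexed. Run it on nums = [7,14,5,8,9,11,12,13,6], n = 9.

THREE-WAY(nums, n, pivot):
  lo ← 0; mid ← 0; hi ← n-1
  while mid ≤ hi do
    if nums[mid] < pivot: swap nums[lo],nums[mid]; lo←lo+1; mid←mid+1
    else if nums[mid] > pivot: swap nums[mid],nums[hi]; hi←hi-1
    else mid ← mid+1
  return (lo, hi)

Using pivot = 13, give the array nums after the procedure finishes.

[7,6,5,8,9,11,12,13,14]

pivot = 13; lo=0, mid=0, hi=8
nums[mid]=7<13: swap nums[0],nums[0]; lo=1,mid=1 → [7,14,5,8,9,11,12,13,6]
nums[mid]=14>13: swap nums[1],nums[8]; hi=7 → [7,6,5,8,9,11,12,13,14]
nums[mid]=6<13: swap nums[1],nums[1]; lo=2,mid=2 → [7,6,5,8,9,11,12,13,14]
nums[mid]=5<13: swap nums[2],nums[2]; lo=3,mid=3 → [7,6,5,8,9,11,12,13,14]
nums[mid]=8<13: swap nums[3],nums[3]; lo=4,mid=4 → [7,6,5,8,9,11,12,13,14]
nums[mid]=9<13: swap nums[4],nums[4]; lo=5,mid=5 → [7,6,5,8,9,11,12,13,14]
nums[mid]=11<13: swap nums[5],nums[5]; lo=6,mid=6 → [7,6,5,8,9,11,12,13,14]
nums[mid]=12<13: swap nums[6],nums[6]; lo=7,mid=7 → [7,6,5,8,9,11,12,13,14]
nums[mid]=13=13: mid=8
end: lo=7, hi=7; nums = [7,6,5,8,9,11,12,13,14]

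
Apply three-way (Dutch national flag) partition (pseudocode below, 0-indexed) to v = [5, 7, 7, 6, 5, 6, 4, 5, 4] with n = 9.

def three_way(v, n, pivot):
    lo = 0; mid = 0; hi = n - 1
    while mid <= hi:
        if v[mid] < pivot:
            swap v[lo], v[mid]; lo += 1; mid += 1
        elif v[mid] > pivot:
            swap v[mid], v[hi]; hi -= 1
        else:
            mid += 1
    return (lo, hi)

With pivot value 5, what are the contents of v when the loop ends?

[4, 4, 5, 5, 5, 6, 6, 7, 7]

lo=0 mid=0 hi=8
5=5: mid=1
7>5: swap(1,8), hi=7 ⇒ [5, 4, 7, 6, 5, 6, 4, 5, 7]
4<5: swap(0,1), lo=1 mid=2 ⇒ [4, 5, 7, 6, 5, 6, 4, 5, 7]
7>5: swap(2,7), hi=6 ⇒ [4, 5, 5, 6, 5, 6, 4, 7, 7]
5=5: mid=3
6>5: swap(3,6), hi=5 ⇒ [4, 5, 5, 4, 5, 6, 6, 7, 7]
4<5: swap(1,3), lo=2 mid=4 ⇒ [4, 4, 5, 5, 5, 6, 6, 7, 7]
5=5: mid=5
6>5: swap(5,5), hi=4 ⇒ [4, 4, 5, 5, 5, 6, 6, 7, 7]
done. lo=2 hi=4; v=[4, 4, 5, 5, 5, 6, 6, 7, 7]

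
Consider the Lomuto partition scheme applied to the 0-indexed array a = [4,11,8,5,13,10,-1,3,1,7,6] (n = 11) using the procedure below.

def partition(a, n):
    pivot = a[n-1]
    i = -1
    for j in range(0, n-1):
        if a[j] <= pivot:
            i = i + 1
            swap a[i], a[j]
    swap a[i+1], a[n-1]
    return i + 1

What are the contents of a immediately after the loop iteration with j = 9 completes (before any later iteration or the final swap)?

pivot=6, i=-1
j=0: 4≤6, i=0, swap(0,0) ⇒ [4,11,8,5,13,10,-1,3,1,7,6]
j=1: 11>6, skip
j=2: 8>6, skip
j=3: 5≤6, i=1, swap(1,3) ⇒ [4,5,8,11,13,10,-1,3,1,7,6]
j=4: 13>6, skip
j=5: 10>6, skip
j=6: -1≤6, i=2, swap(2,6) ⇒ [4,5,-1,11,13,10,8,3,1,7,6]
j=7: 3≤6, i=3, swap(3,7) ⇒ [4,5,-1,3,13,10,8,11,1,7,6]
j=8: 1≤6, i=4, swap(4,8) ⇒ [4,5,-1,3,1,10,8,11,13,7,6]
j=9: 7>6, skip
(after j=9) a = [4,5,-1,3,1,10,8,11,13,7,6]

[4,5,-1,3,1,10,8,11,13,7,6]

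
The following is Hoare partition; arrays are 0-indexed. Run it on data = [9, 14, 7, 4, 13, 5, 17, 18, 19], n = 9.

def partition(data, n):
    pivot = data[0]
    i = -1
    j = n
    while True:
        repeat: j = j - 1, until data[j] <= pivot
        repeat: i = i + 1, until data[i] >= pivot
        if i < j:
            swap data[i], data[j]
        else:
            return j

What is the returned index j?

pivot = data[0] = 9; i = -1, j = 9
j→5 (data[5]=5≤9), i→0 (data[0]=9≥9); i<j, swap → [5, 14, 7, 4, 13, 9, 17, 18, 19]
j→3 (data[3]=4≤9), i→1 (data[1]=14≥9); i<j, swap → [5, 4, 7, 14, 13, 9, 17, 18, 19]
j→2, i→3; i≥j, return j=2. data = [5, 4, 7, 14, 13, 9, 17, 18, 19]

2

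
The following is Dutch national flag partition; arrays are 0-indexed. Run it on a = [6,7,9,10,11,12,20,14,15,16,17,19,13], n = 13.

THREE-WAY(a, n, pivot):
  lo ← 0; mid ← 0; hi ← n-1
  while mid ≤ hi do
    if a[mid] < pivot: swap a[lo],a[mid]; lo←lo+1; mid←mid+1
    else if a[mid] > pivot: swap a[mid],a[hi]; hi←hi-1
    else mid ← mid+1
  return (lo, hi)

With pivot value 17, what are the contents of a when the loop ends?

[6,7,9,10,11,12,13,14,15,16,17,19,20]

pivot = 17; lo=0, mid=0, hi=12
a[mid]=6<17: swap a[0],a[0]; lo=1,mid=1 → [6,7,9,10,11,12,20,14,15,16,17,19,13]
a[mid]=7<17: swap a[1],a[1]; lo=2,mid=2 → [6,7,9,10,11,12,20,14,15,16,17,19,13]
a[mid]=9<17: swap a[2],a[2]; lo=3,mid=3 → [6,7,9,10,11,12,20,14,15,16,17,19,13]
a[mid]=10<17: swap a[3],a[3]; lo=4,mid=4 → [6,7,9,10,11,12,20,14,15,16,17,19,13]
a[mid]=11<17: swap a[4],a[4]; lo=5,mid=5 → [6,7,9,10,11,12,20,14,15,16,17,19,13]
a[mid]=12<17: swap a[5],a[5]; lo=6,mid=6 → [6,7,9,10,11,12,20,14,15,16,17,19,13]
a[mid]=20>17: swap a[6],a[12]; hi=11 → [6,7,9,10,11,12,13,14,15,16,17,19,20]
a[mid]=13<17: swap a[6],a[6]; lo=7,mid=7 → [6,7,9,10,11,12,13,14,15,16,17,19,20]
a[mid]=14<17: swap a[7],a[7]; lo=8,mid=8 → [6,7,9,10,11,12,13,14,15,16,17,19,20]
a[mid]=15<17: swap a[8],a[8]; lo=9,mid=9 → [6,7,9,10,11,12,13,14,15,16,17,19,20]
a[mid]=16<17: swap a[9],a[9]; lo=10,mid=10 → [6,7,9,10,11,12,13,14,15,16,17,19,20]
a[mid]=17=17: mid=11
a[mid]=19>17: swap a[11],a[11]; hi=10 → [6,7,9,10,11,12,13,14,15,16,17,19,20]
end: lo=10, hi=10; a = [6,7,9,10,11,12,13,14,15,16,17,19,20]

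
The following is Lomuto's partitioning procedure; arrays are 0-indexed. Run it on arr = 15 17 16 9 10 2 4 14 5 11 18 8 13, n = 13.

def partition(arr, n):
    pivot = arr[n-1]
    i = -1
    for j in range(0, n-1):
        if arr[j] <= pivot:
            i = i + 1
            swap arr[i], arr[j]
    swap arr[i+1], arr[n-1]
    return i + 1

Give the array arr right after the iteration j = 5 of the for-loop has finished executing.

pivot = arr[12] = 13; i = -1
j=0: arr[0]=15 > 13 → no swap
j=1: arr[1]=17 > 13 → no swap
j=2: arr[2]=16 > 13 → no swap
j=3: arr[3]=9 ≤ 13 → i=0, swap arr[0],arr[3] → 9 17 16 15 10 2 4 14 5 11 18 8 13
j=4: arr[4]=10 ≤ 13 → i=1, swap arr[1],arr[4] → 9 10 16 15 17 2 4 14 5 11 18 8 13
j=5: arr[5]=2 ≤ 13 → i=2, swap arr[2],arr[5] → 9 10 2 15 17 16 4 14 5 11 18 8 13
(after j=5) arr = 9 10 2 15 17 16 4 14 5 11 18 8 13

9 10 2 15 17 16 4 14 5 11 18 8 13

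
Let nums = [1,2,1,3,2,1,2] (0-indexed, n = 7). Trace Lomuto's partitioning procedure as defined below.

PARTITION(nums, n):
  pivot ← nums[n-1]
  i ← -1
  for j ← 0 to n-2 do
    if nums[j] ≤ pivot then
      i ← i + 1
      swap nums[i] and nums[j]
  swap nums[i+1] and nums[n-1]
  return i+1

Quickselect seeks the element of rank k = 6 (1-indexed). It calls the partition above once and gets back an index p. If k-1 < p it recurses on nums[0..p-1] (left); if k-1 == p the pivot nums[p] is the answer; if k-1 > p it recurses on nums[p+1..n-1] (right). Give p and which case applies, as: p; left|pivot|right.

5; pivot

pivot=2, i=-1
j=0: 1≤2, i=0, swap(0,0) ⇒ [1,2,1,3,2,1,2]
j=1: 2≤2, i=1, swap(1,1) ⇒ [1,2,1,3,2,1,2]
j=2: 1≤2, i=2, swap(2,2) ⇒ [1,2,1,3,2,1,2]
j=3: 3>2, skip
j=4: 2≤2, i=3, swap(3,4) ⇒ [1,2,1,2,3,1,2]
j=5: 1≤2, i=4, swap(4,5) ⇒ [1,2,1,2,1,3,2]
swap(5,6) ⇒ [1,2,1,2,1,2,3]; return 5
p = 5; k-1 = 5 == 5 ⇒ pivot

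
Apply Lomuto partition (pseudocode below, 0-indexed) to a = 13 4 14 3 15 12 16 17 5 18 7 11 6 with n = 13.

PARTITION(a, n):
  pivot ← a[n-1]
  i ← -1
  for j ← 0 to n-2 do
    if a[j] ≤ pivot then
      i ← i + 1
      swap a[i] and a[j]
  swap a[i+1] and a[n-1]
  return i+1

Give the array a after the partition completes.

pivot=6, i=-1
j=0: 13>6, skip
j=1: 4≤6, i=0, swap(0,1) ⇒ 4 13 14 3 15 12 16 17 5 18 7 11 6
j=2: 14>6, skip
j=3: 3≤6, i=1, swap(1,3) ⇒ 4 3 14 13 15 12 16 17 5 18 7 11 6
j=4: 15>6, skip
j=5: 12>6, skip
j=6: 16>6, skip
j=7: 17>6, skip
j=8: 5≤6, i=2, swap(2,8) ⇒ 4 3 5 13 15 12 16 17 14 18 7 11 6
j=9: 18>6, skip
j=10: 7>6, skip
j=11: 11>6, skip
swap(3,12) ⇒ 4 3 5 6 15 12 16 17 14 18 7 11 13; return 3

4 3 5 6 15 12 16 17 14 18 7 11 13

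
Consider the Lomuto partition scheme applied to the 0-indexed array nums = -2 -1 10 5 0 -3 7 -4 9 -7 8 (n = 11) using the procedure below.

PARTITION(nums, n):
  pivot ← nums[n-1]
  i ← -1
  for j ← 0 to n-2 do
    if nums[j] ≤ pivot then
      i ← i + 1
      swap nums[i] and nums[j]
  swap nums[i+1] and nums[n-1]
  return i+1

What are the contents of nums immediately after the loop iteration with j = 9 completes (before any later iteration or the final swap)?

pivot = nums[10] = 8; i = -1
j=0: nums[0]=-2 ≤ 8 → i=0, swap nums[0],nums[0] (no change) → -2 -1 10 5 0 -3 7 -4 9 -7 8
j=1: nums[1]=-1 ≤ 8 → i=1, swap nums[1],nums[1] (no change) → -2 -1 10 5 0 -3 7 -4 9 -7 8
j=2: nums[2]=10 > 8 → no swap
j=3: nums[3]=5 ≤ 8 → i=2, swap nums[2],nums[3] → -2 -1 5 10 0 -3 7 -4 9 -7 8
j=4: nums[4]=0 ≤ 8 → i=3, swap nums[3],nums[4] → -2 -1 5 0 10 -3 7 -4 9 -7 8
j=5: nums[5]=-3 ≤ 8 → i=4, swap nums[4],nums[5] → -2 -1 5 0 -3 10 7 -4 9 -7 8
j=6: nums[6]=7 ≤ 8 → i=5, swap nums[5],nums[6] → -2 -1 5 0 -3 7 10 -4 9 -7 8
j=7: nums[7]=-4 ≤ 8 → i=6, swap nums[6],nums[7] → -2 -1 5 0 -3 7 -4 10 9 -7 8
j=8: nums[8]=9 > 8 → no swap
j=9: nums[9]=-7 ≤ 8 → i=7, swap nums[7],nums[9] → -2 -1 5 0 -3 7 -4 -7 9 10 8
(after j=9) nums = -2 -1 5 0 -3 7 -4 -7 9 10 8

-2 -1 5 0 -3 7 -4 -7 9 10 8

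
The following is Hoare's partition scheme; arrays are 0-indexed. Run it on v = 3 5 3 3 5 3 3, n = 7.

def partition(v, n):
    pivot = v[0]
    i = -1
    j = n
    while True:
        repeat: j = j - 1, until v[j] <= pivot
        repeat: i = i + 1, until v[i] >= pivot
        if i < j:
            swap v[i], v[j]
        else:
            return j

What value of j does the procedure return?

pivot = v[0] = 3; i = -1, j = 7
j→6 (v[6]=3≤3), i→0 (v[0]=3≥3); i<j, swap → 3 5 3 3 5 3 3
j→5 (v[5]=3≤3), i→1 (v[1]=5≥3); i<j, swap → 3 3 3 3 5 5 3
j→3 (v[3]=3≤3), i→2 (v[2]=3≥3); i<j, swap → 3 3 3 3 5 5 3
j→2, i→3; i≥j, return j=2. v = 3 3 3 3 5 5 3

2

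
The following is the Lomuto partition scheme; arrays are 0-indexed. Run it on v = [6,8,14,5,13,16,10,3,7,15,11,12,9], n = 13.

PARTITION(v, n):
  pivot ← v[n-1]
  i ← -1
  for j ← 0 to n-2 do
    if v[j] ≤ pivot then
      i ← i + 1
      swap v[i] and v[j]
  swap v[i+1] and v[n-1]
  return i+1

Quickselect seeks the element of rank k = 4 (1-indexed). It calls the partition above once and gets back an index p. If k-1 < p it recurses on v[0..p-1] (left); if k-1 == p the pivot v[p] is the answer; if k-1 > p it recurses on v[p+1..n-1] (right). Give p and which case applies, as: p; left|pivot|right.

pivot=9, i=-1
j=0: 6≤9, i=0, swap(0,0) ⇒ [6,8,14,5,13,16,10,3,7,15,11,12,9]
j=1: 8≤9, i=1, swap(1,1) ⇒ [6,8,14,5,13,16,10,3,7,15,11,12,9]
j=2: 14>9, skip
j=3: 5≤9, i=2, swap(2,3) ⇒ [6,8,5,14,13,16,10,3,7,15,11,12,9]
j=4: 13>9, skip
j=5: 16>9, skip
j=6: 10>9, skip
j=7: 3≤9, i=3, swap(3,7) ⇒ [6,8,5,3,13,16,10,14,7,15,11,12,9]
j=8: 7≤9, i=4, swap(4,8) ⇒ [6,8,5,3,7,16,10,14,13,15,11,12,9]
j=9: 15>9, skip
j=10: 11>9, skip
j=11: 12>9, skip
swap(5,12) ⇒ [6,8,5,3,7,9,10,14,13,15,11,12,16]; return 5
p = 5; k-1 = 3 < 5 ⇒ left

5; left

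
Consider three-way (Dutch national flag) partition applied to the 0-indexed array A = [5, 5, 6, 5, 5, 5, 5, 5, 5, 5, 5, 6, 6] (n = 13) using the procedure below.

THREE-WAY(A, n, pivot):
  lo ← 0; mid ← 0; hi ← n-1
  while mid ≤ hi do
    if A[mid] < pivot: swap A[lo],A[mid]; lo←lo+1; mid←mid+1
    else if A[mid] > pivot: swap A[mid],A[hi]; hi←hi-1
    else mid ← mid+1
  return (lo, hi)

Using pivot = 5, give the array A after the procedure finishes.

[5, 5, 5, 5, 5, 5, 5, 5, 5, 5, 6, 6, 6]

pivot = 5; lo=0, mid=0, hi=12
A[mid]=5=5: mid=1
A[mid]=5=5: mid=2
A[mid]=6>5: swap A[2],A[12]; hi=11 → [5, 5, 6, 5, 5, 5, 5, 5, 5, 5, 5, 6, 6]
A[mid]=6>5: swap A[2],A[11]; hi=10 → [5, 5, 6, 5, 5, 5, 5, 5, 5, 5, 5, 6, 6]
A[mid]=6>5: swap A[2],A[10]; hi=9 → [5, 5, 5, 5, 5, 5, 5, 5, 5, 5, 6, 6, 6]
A[mid]=5=5: mid=3
A[mid]=5=5: mid=4
A[mid]=5=5: mid=5
A[mid]=5=5: mid=6
A[mid]=5=5: mid=7
A[mid]=5=5: mid=8
A[mid]=5=5: mid=9
A[mid]=5=5: mid=10
end: lo=0, hi=9; A = [5, 5, 5, 5, 5, 5, 5, 5, 5, 5, 6, 6, 6]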